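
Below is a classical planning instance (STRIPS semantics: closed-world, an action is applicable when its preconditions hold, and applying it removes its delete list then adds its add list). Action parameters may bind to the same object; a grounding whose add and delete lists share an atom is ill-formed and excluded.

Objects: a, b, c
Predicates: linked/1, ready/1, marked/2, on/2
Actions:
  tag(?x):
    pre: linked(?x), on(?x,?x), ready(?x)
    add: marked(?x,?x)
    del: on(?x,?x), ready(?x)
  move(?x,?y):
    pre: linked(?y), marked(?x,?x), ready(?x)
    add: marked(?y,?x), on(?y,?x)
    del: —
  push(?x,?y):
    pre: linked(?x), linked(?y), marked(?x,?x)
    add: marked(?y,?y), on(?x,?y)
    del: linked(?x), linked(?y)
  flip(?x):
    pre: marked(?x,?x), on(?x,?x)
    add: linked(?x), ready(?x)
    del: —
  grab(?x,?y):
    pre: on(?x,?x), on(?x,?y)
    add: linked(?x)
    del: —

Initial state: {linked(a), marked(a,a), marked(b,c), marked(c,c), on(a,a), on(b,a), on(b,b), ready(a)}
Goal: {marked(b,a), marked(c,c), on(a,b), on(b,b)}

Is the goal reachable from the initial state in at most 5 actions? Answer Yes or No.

Yes

1. grab(b,a)  →  {linked(a), linked(b), marked(a,a), marked(b,c), marked(c,c), on(a,a), on(b,a), on(b,b), ready(a)}
2. move(a,b)  →  {linked(a), linked(b), marked(a,a), marked(b,a), marked(b,c), marked(c,c), on(a,a), on(b,a), on(b,b), ready(a)}
3. push(a,b)  →  {marked(a,a), marked(b,a), marked(b,b), marked(b,c), marked(c,c), on(a,a), on(a,b), on(b,a), on(b,b), ready(a)}
optimal plan length = 3; 3 ≤ 5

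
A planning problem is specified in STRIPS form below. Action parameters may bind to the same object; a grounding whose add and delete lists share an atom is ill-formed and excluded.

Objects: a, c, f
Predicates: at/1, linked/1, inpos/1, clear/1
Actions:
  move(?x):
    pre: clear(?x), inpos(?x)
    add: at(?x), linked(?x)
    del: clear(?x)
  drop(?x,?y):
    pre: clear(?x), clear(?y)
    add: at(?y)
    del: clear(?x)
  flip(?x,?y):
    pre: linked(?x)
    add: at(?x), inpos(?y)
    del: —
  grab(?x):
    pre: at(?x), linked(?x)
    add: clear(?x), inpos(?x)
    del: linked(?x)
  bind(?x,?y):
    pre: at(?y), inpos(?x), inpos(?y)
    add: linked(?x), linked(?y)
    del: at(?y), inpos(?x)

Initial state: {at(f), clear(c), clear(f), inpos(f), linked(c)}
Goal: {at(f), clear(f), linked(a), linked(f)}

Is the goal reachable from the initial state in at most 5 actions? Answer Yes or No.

1. flip(c,a)  →  {at(c), at(f), clear(c), clear(f), inpos(a), inpos(f), linked(c)}
2. bind(a,f)  →  {at(c), clear(c), clear(f), inpos(f), linked(a), linked(c), linked(f)}
3. drop(c,f)  →  {at(c), at(f), clear(f), inpos(f), linked(a), linked(c), linked(f)}
optimal plan length = 3; 3 ≤ 5

Yes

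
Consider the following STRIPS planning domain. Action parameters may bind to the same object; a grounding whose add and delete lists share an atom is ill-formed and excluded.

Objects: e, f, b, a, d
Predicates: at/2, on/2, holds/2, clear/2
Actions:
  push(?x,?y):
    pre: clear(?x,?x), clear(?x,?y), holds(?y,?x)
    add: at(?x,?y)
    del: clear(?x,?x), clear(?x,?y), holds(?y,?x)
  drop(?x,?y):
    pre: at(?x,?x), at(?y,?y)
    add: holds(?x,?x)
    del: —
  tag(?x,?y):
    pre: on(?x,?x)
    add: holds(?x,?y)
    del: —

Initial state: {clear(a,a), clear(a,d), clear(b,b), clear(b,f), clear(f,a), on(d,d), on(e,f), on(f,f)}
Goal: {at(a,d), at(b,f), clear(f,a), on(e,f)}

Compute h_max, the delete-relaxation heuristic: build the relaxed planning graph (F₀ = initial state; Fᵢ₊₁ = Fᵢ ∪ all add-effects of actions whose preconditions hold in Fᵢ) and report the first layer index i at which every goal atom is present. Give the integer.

2

F0 = init (8 atoms)
F1 = F0 ∪ {holds(d,a), holds(d,b), holds(d,d), holds(d,e), holds(d,f), holds(f,a), holds(f,b), holds(f,d), holds(f,e), holds(f,f)}  (18 atoms)
F2 = F1 ∪ {at(a,d), at(b,f)}  (20 atoms)
goal ⊆ F2  ⇒  h_max = 2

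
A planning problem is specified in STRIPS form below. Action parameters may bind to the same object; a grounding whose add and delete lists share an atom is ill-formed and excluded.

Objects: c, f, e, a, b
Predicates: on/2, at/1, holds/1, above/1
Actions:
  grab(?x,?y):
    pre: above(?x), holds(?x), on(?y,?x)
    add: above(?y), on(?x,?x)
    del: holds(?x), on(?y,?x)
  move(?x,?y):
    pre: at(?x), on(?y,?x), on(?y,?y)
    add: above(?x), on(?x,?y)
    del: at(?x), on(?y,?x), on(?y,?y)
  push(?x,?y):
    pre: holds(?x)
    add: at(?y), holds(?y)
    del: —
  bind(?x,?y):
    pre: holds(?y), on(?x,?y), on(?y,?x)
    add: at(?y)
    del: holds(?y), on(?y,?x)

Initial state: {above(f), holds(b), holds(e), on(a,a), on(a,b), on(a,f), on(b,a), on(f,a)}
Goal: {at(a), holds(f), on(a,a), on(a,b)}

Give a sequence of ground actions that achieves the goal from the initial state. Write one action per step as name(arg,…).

1. push(e,f)  →  {above(f), at(f), holds(b), holds(e), holds(f), on(a,a), on(a,b), on(a,f), on(b,a), on(f,a)}
2. push(f,a)  →  {above(f), at(a), at(f), holds(a), holds(b), holds(e), holds(f), on(a,a), on(a,b), on(a,f), on(b,a), on(f,a)}

push(e,f); push(f,a)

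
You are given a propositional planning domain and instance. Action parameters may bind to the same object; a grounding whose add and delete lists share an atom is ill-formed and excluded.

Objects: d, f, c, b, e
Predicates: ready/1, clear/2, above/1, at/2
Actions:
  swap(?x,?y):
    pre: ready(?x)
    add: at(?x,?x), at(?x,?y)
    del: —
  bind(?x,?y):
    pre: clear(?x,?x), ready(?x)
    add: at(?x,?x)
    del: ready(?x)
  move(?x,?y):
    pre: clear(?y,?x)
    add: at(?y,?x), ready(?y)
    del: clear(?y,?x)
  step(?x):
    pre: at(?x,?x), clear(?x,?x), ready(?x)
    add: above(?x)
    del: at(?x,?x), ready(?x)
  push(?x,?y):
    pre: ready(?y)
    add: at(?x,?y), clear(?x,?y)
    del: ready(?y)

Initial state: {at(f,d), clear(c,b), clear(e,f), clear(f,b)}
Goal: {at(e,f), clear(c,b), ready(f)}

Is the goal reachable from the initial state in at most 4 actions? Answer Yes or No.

1. move(f,e)  →  {at(e,f), at(f,d), clear(c,b), clear(f,b), ready(e)}
2. move(b,f)  →  {at(e,f), at(f,b), at(f,d), clear(c,b), ready(e), ready(f)}
optimal plan length = 2; 2 ≤ 4

Yes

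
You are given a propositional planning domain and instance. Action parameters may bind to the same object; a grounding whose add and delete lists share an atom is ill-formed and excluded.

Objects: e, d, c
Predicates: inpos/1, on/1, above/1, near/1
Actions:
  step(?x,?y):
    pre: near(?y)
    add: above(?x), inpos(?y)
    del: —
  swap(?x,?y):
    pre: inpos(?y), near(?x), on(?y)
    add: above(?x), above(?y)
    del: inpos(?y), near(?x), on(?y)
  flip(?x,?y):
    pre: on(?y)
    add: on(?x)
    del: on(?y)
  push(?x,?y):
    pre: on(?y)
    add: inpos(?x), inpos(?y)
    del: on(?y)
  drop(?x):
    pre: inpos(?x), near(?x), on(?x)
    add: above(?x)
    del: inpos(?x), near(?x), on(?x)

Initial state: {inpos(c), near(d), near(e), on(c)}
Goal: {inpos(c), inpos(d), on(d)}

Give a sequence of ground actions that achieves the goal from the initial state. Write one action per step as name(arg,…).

1. step(e,d)  →  {above(e), inpos(c), inpos(d), near(d), near(e), on(c)}
2. flip(d,c)  →  {above(e), inpos(c), inpos(d), near(d), near(e), on(d)}

step(e,d); flip(d,c)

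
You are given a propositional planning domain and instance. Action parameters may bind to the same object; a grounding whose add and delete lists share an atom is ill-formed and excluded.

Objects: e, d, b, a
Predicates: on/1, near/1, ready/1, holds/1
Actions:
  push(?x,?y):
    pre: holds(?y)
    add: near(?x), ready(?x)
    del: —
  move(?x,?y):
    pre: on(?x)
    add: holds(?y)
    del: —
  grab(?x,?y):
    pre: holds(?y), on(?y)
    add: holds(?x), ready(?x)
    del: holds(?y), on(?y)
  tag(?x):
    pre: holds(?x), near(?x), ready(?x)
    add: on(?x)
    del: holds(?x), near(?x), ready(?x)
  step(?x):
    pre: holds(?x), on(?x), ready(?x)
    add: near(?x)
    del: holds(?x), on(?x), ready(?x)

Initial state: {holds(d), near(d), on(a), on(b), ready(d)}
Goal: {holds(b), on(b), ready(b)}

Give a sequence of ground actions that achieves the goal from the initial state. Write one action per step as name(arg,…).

push(b,d); move(b,b)

1. push(b,d)  →  {holds(d), near(b), near(d), on(a), on(b), ready(b), ready(d)}
2. move(b,b)  →  {holds(b), holds(d), near(b), near(d), on(a), on(b), ready(b), ready(d)}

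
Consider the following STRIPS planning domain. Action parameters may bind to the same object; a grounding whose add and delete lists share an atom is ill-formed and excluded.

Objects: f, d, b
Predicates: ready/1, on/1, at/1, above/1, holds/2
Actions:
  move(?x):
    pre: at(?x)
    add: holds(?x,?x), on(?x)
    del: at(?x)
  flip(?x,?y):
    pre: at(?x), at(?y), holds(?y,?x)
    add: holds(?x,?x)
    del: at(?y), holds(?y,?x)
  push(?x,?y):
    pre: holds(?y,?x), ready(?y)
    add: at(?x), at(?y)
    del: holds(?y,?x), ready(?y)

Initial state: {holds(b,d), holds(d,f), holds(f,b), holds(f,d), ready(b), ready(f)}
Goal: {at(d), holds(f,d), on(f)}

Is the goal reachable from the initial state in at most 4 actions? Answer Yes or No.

Yes

1. push(d,b)  →  {at(b), at(d), holds(d,f), holds(f,b), holds(f,d), ready(f)}
2. push(b,f)  →  {at(b), at(d), at(f), holds(d,f), holds(f,d)}
3. move(f)  →  {at(b), at(d), holds(d,f), holds(f,d), holds(f,f), on(f)}
optimal plan length = 3; 3 ≤ 4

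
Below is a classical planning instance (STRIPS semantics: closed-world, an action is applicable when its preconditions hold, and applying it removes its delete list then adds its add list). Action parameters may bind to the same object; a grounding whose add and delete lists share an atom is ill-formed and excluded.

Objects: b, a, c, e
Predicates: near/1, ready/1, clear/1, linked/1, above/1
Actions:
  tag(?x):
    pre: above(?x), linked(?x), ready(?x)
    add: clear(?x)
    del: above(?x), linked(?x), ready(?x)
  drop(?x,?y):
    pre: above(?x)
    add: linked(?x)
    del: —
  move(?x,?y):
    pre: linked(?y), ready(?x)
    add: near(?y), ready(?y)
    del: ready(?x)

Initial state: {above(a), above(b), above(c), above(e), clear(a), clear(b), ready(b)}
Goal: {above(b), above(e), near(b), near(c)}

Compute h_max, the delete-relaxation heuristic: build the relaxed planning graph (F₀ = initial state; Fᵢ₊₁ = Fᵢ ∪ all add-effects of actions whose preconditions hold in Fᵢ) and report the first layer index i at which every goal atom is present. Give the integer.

3

F0 = init (7 atoms)
F1 = F0 ∪ {linked(a), linked(b), linked(c), linked(e)}  (11 atoms)
F2 = F1 ∪ {near(a), near(c), near(e), ready(a), ready(c), ready(e)}  (17 atoms)
F3 = F2 ∪ {clear(c), clear(e), near(b)}  (20 atoms)
goal ⊆ F3  ⇒  h_max = 3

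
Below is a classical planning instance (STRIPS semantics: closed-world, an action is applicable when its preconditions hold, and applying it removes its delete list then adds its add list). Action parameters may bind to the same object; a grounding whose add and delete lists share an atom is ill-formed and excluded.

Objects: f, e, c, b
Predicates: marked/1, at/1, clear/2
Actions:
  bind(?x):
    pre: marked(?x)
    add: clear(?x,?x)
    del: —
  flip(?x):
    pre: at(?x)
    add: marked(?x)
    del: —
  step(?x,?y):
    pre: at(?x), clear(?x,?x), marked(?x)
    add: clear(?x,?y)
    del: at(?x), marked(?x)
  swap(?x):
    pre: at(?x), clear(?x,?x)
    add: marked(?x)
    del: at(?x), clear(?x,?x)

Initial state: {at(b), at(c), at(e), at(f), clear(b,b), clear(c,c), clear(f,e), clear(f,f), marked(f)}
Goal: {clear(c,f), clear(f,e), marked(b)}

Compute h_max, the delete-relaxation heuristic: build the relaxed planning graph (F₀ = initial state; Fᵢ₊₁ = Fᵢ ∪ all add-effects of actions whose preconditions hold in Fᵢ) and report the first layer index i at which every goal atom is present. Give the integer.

2

F0 = init (9 atoms)
F1 = F0 ∪ {clear(f,b), clear(f,c), marked(b), marked(c), marked(e)}  (14 atoms)
F2 = F1 ∪ {clear(b,c), clear(b,e), clear(b,f), clear(c,b), clear(c,e), clear(c,f), clear(e,e)}  (21 atoms)
goal ⊆ F2  ⇒  h_max = 2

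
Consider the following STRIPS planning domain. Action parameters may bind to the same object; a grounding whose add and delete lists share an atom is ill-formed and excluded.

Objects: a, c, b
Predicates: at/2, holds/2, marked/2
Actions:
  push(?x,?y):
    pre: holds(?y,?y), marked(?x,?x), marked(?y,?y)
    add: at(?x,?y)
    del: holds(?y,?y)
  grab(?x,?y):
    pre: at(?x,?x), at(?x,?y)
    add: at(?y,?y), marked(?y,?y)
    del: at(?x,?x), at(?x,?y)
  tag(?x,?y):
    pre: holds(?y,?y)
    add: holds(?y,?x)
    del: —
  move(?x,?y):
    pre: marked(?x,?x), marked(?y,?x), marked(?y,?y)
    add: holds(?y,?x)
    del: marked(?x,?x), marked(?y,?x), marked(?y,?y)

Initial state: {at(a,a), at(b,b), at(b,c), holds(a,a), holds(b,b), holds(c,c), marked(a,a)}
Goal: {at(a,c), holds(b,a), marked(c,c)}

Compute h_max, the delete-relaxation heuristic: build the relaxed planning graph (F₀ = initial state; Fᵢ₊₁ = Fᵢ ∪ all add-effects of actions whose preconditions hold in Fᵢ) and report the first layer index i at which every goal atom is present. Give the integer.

F0 = init (7 atoms)
F1 = F0 ∪ {at(c,c), holds(a,b), holds(a,c), holds(b,a), holds(b,c), holds(c,a), holds(c,b), marked(c,c)}  (15 atoms)
F2 = F1 ∪ {at(a,c), at(c,a)}  (17 atoms)
goal ⊆ F2  ⇒  h_max = 2

2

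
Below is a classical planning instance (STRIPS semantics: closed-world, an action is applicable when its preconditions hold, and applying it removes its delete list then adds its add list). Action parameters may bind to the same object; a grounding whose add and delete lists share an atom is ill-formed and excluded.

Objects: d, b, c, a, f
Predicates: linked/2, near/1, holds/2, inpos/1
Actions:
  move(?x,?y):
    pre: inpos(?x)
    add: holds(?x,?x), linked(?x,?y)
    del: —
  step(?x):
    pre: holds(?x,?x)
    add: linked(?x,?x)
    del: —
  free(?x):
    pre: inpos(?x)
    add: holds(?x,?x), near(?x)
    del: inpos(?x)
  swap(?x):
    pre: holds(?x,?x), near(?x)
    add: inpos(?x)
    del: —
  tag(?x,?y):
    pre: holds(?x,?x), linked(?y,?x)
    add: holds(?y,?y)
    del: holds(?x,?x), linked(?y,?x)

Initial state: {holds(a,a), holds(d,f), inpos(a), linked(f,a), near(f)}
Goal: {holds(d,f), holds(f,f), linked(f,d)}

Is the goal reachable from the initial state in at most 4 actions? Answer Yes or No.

Yes

1. tag(a,f)  →  {holds(d,f), holds(f,f), inpos(a), near(f)}
2. swap(f)  →  {holds(d,f), holds(f,f), inpos(a), inpos(f), near(f)}
3. move(f,d)  →  {holds(d,f), holds(f,f), inpos(a), inpos(f), linked(f,d), near(f)}
optimal plan length = 3; 3 ≤ 4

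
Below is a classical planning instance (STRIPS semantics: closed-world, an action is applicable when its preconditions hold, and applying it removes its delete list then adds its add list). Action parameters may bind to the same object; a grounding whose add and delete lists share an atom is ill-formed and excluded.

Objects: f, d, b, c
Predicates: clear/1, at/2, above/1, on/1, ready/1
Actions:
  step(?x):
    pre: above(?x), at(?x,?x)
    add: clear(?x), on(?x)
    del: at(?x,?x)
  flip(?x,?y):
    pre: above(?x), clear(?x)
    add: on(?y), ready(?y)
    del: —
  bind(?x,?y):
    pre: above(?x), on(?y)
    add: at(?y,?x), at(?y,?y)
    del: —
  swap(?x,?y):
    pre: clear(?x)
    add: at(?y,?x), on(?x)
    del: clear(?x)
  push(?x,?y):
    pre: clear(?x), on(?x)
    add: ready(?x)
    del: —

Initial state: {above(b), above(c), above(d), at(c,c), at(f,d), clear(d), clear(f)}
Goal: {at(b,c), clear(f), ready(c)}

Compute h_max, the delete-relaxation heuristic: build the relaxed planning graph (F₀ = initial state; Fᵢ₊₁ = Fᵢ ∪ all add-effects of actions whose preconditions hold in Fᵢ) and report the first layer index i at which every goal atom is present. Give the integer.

2

F0 = init (7 atoms)
F1 = F0 ∪ {at(b,d), at(b,f), at(c,d), at(c,f), at(d,d), at(d,f), at(f,f), clear(c), on(b), on(c), on(d), on(f), ready(b), ready(c), ready(d), ready(f)}  (23 atoms)
F2 = F1 ∪ {at(b,b), at(b,c), at(c,b), at(d,b), at(d,c), at(f,b), at(f,c)}  (30 atoms)
goal ⊆ F2  ⇒  h_max = 2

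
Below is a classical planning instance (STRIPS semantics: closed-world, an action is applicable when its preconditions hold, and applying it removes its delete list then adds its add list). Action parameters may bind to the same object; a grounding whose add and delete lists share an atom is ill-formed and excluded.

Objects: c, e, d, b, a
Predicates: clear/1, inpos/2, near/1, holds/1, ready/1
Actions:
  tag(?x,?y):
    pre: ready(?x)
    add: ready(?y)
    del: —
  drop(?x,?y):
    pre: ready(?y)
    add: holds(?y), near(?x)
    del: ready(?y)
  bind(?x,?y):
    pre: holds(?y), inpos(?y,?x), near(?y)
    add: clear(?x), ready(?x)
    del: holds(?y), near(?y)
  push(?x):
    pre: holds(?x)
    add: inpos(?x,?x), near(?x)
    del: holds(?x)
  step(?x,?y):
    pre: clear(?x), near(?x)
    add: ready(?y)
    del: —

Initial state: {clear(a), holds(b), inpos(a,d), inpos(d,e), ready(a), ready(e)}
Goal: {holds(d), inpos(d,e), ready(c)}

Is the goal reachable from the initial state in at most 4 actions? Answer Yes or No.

1. tag(e,c)  →  {clear(a), holds(b), inpos(a,d), inpos(d,e), ready(a), ready(c), ready(e)}
2. tag(c,d)  →  {clear(a), holds(b), inpos(a,d), inpos(d,e), ready(a), ready(c), ready(d), ready(e)}
3. drop(c,d)  →  {clear(a), holds(b), holds(d), inpos(a,d), inpos(d,e), near(c), ready(a), ready(c), ready(e)}
optimal plan length = 3; 3 ≤ 4

Yes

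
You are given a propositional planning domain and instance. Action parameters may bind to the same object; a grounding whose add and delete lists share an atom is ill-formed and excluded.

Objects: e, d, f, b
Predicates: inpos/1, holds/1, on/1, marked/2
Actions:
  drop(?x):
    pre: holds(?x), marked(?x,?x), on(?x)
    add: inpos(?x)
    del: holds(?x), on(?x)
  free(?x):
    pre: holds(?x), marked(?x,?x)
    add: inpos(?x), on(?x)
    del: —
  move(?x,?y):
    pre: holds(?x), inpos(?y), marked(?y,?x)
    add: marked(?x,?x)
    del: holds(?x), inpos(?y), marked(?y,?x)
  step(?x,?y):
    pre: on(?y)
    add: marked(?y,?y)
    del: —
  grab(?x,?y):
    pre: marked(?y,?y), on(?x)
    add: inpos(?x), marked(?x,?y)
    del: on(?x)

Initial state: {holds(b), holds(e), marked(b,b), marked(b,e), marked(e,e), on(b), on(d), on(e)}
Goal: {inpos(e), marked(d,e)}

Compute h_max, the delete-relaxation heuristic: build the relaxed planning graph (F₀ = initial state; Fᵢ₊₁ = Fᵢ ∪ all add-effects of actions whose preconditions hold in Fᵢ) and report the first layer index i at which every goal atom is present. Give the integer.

F0 = init (8 atoms)
F1 = F0 ∪ {inpos(b), inpos(d), inpos(e), marked(d,b), marked(d,d), marked(d,e), marked(e,b)}  (15 atoms)
goal ⊆ F1  ⇒  h_max = 1

1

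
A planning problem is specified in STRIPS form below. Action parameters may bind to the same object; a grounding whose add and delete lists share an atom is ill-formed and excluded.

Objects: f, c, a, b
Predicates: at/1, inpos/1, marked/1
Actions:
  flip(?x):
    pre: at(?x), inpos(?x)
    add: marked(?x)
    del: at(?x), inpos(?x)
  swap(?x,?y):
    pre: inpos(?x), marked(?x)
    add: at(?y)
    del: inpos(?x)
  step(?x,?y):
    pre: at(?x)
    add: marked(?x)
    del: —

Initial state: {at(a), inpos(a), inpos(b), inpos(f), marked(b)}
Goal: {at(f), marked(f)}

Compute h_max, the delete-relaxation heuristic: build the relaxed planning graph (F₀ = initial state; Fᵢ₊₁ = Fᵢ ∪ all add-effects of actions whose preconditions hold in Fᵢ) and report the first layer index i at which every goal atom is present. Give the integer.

F0 = init (5 atoms)
F1 = F0 ∪ {at(b), at(c), at(f), marked(a)}  (9 atoms)
F2 = F1 ∪ {marked(c), marked(f)}  (11 atoms)
goal ⊆ F2  ⇒  h_max = 2

2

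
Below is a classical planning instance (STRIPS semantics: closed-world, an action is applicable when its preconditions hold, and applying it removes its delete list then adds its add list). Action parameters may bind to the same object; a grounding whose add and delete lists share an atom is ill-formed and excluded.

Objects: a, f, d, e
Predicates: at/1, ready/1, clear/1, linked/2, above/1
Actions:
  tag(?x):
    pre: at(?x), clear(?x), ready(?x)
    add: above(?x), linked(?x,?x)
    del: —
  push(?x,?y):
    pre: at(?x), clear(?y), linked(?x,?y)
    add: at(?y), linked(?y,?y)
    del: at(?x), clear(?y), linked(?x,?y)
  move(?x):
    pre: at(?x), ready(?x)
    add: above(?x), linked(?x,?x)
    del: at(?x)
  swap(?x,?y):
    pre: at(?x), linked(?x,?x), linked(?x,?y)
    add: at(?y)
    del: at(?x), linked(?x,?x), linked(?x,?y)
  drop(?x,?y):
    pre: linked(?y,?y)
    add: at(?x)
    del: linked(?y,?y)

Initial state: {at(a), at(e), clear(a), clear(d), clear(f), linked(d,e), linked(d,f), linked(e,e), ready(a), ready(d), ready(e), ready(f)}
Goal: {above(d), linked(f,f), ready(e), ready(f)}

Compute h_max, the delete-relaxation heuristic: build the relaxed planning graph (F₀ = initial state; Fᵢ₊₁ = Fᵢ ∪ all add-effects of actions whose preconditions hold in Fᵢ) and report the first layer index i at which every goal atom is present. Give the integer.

F0 = init (12 atoms)
F1 = F0 ∪ {above(a), above(e), at(d), at(f), linked(a,a)}  (17 atoms)
F2 = F1 ∪ {above(d), above(f), linked(d,d), linked(f,f)}  (21 atoms)
goal ⊆ F2  ⇒  h_max = 2

2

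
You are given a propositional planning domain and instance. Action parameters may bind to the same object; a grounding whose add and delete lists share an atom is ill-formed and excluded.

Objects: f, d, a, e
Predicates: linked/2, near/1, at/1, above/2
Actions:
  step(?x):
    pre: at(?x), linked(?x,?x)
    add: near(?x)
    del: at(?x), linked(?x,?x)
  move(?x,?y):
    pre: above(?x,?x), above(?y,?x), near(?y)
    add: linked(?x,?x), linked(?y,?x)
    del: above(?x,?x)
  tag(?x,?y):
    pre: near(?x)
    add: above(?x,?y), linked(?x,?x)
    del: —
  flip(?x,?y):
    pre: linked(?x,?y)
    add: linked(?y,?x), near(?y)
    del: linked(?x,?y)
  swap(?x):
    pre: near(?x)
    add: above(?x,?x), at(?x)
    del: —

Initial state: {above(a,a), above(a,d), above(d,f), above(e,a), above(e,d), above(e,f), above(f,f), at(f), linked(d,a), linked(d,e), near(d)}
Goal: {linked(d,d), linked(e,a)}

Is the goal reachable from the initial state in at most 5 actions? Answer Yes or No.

Yes

1. tag(d,f)  →  {above(a,a), above(a,d), above(d,f), above(e,a), above(e,d), above(e,f), above(f,f), at(f), linked(d,a), linked(d,d), linked(d,e), near(d)}
2. flip(d,e)  →  {above(a,a), above(a,d), above(d,f), above(e,a), above(e,d), above(e,f), above(f,f), at(f), linked(d,a), linked(d,d), linked(e,d), near(d), near(e)}
3. move(a,e)  →  {above(a,d), above(d,f), above(e,a), above(e,d), above(e,f), above(f,f), at(f), linked(a,a), linked(d,a), linked(d,d), linked(e,a), linked(e,d), near(d), near(e)}
optimal plan length = 3; 3 ≤ 5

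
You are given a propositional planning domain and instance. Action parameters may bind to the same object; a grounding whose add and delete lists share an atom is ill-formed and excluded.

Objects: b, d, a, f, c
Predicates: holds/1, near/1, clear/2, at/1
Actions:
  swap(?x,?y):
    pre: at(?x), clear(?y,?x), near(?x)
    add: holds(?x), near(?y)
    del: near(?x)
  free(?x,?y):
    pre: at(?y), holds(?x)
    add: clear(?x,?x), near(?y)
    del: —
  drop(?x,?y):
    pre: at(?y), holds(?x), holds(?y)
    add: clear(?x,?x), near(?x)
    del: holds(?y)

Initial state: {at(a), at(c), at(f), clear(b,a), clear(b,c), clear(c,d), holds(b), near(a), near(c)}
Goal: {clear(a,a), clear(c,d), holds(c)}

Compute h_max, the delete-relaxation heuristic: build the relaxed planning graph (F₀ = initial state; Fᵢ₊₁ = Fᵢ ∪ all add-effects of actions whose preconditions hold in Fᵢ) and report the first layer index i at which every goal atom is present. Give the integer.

F0 = init (9 atoms)
F1 = F0 ∪ {clear(b,b), holds(a), holds(c), near(b), near(f)}  (14 atoms)
F2 = F1 ∪ {clear(a,a), clear(c,c)}  (16 atoms)
goal ⊆ F2  ⇒  h_max = 2

2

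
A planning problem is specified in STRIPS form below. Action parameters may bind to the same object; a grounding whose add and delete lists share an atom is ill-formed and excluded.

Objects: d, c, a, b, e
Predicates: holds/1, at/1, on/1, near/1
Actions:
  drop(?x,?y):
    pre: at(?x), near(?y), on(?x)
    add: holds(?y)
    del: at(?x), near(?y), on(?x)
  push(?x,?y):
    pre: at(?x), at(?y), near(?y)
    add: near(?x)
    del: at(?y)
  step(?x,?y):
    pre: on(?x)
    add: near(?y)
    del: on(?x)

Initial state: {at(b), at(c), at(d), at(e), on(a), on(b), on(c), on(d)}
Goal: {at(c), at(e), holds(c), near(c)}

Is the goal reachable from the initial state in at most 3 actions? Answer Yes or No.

1. step(d,c)  →  {at(b), at(c), at(d), at(e), near(c), on(a), on(b), on(c)}
2. drop(b,c)  →  {at(c), at(d), at(e), holds(c), on(a), on(c)}
3. step(c,c)  →  {at(c), at(d), at(e), holds(c), near(c), on(a)}
optimal plan length = 3; 3 ≤ 3

Yes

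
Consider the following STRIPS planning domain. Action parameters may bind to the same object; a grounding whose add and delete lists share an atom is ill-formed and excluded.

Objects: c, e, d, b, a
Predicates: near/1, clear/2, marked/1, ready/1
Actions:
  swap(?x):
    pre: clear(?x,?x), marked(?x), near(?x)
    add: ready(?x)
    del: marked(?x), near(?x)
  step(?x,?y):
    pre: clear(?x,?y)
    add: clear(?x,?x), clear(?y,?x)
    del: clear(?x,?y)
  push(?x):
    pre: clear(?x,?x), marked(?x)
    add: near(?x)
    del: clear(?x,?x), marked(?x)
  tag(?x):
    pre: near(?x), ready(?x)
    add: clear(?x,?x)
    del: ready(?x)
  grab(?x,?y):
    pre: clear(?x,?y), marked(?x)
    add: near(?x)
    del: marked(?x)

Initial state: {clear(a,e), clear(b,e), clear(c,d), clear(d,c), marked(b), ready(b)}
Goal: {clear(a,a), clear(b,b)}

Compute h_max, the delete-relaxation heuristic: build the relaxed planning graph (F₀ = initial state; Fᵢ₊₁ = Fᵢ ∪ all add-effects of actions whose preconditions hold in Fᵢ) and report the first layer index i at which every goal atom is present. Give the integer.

F0 = init (6 atoms)
F1 = F0 ∪ {clear(a,a), clear(b,b), clear(c,c), clear(d,d), clear(e,a), clear(e,b), near(b)}  (13 atoms)
goal ⊆ F1  ⇒  h_max = 1

1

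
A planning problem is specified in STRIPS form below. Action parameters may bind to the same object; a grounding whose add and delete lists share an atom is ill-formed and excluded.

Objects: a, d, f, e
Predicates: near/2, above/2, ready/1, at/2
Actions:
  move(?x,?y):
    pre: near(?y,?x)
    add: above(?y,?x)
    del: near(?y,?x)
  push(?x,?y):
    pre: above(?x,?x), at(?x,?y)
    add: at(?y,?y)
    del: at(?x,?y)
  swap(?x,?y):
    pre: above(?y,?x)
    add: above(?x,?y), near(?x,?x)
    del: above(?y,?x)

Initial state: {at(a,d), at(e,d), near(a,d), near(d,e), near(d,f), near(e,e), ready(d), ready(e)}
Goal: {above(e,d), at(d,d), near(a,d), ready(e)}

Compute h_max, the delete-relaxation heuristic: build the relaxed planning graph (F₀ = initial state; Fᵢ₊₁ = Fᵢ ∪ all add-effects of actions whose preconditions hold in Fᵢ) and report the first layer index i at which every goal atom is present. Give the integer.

F0 = init (8 atoms)
F1 = F0 ∪ {above(a,d), above(d,e), above(d,f), above(e,e)}  (12 atoms)
F2 = F1 ∪ {above(d,a), above(e,d), above(f,d), at(d,d), near(d,d), near(f,f)}  (18 atoms)
goal ⊆ F2  ⇒  h_max = 2

2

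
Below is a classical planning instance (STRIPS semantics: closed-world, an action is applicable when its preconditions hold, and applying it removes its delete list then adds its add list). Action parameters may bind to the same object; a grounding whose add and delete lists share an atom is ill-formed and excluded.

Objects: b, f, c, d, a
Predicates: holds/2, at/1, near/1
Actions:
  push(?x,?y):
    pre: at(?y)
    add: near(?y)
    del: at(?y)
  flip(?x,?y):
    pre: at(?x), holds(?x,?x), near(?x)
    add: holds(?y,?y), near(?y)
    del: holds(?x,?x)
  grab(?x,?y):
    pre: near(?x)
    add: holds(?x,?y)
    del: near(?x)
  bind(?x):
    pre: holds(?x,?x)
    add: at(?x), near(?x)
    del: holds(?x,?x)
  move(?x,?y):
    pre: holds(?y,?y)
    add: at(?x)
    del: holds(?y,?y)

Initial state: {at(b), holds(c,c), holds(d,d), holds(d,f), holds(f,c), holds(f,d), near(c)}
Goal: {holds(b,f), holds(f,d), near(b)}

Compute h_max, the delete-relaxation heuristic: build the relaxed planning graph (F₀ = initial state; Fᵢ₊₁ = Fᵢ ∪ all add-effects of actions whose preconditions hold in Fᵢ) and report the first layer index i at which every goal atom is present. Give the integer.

F0 = init (7 atoms)
F1 = F0 ∪ {at(a), at(c), at(d), at(f), holds(c,a), holds(c,b), holds(c,d), holds(c,f), near(b), near(d)}  (17 atoms)
F2 = F1 ∪ {holds(a,a), holds(b,a), holds(b,b), holds(b,c), holds(b,d), holds(b,f), holds(d,a), holds(d,b), holds(d,c), holds(f,f), near(a), near(f)}  (29 atoms)
goal ⊆ F2  ⇒  h_max = 2

2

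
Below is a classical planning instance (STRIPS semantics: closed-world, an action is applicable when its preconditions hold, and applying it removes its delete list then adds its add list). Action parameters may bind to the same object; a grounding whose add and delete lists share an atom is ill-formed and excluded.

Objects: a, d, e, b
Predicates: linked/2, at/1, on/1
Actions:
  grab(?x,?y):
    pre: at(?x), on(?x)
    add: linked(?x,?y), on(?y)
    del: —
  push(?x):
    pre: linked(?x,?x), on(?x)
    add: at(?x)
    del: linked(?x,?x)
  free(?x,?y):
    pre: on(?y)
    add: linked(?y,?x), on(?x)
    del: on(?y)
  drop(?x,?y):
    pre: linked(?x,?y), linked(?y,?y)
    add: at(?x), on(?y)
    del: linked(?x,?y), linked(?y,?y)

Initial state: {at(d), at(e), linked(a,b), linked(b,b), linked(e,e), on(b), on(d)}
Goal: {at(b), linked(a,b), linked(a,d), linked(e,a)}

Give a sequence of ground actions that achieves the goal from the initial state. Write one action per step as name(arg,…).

grab(d,e); grab(e,a); push(b); free(d,a)

1. grab(d,e)  →  {at(d), at(e), linked(a,b), linked(b,b), linked(d,e), linked(e,e), on(b), on(d), on(e)}
2. grab(e,a)  →  {at(d), at(e), linked(a,b), linked(b,b), linked(d,e), linked(e,a), linked(e,e), on(a), on(b), on(d), on(e)}
3. push(b)  →  {at(b), at(d), at(e), linked(a,b), linked(d,e), linked(e,a), linked(e,e), on(a), on(b), on(d), on(e)}
4. free(d,a)  →  {at(b), at(d), at(e), linked(a,b), linked(a,d), linked(d,e), linked(e,a), linked(e,e), on(b), on(d), on(e)}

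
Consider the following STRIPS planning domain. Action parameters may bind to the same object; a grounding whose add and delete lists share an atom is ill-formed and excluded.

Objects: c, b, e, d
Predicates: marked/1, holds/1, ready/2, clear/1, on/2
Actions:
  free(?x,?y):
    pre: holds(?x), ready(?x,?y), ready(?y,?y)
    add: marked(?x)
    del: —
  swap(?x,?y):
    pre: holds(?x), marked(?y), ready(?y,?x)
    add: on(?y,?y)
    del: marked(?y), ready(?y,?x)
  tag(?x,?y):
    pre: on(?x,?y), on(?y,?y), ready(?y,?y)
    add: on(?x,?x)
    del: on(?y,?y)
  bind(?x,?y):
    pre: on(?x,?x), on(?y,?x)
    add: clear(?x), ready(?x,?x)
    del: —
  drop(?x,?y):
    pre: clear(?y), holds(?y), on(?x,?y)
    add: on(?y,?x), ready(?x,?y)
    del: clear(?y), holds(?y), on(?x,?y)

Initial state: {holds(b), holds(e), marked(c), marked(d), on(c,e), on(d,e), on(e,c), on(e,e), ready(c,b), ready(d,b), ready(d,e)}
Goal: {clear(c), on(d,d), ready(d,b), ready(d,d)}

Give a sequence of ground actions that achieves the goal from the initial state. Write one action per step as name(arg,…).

swap(b,c); swap(e,d); bind(c,c); bind(d,d)

1. swap(b,c)  →  {holds(b), holds(e), marked(d), on(c,c), on(c,e), on(d,e), on(e,c), on(e,e), ready(d,b), ready(d,e)}
2. swap(e,d)  →  {holds(b), holds(e), on(c,c), on(c,e), on(d,d), on(d,e), on(e,c), on(e,e), ready(d,b)}
3. bind(c,c)  →  {clear(c), holds(b), holds(e), on(c,c), on(c,e), on(d,d), on(d,e), on(e,c), on(e,e), ready(c,c), ready(d,b)}
4. bind(d,d)  →  {clear(c), clear(d), holds(b), holds(e), on(c,c), on(c,e), on(d,d), on(d,e), on(e,c), on(e,e), ready(c,c), ready(d,b), ready(d,d)}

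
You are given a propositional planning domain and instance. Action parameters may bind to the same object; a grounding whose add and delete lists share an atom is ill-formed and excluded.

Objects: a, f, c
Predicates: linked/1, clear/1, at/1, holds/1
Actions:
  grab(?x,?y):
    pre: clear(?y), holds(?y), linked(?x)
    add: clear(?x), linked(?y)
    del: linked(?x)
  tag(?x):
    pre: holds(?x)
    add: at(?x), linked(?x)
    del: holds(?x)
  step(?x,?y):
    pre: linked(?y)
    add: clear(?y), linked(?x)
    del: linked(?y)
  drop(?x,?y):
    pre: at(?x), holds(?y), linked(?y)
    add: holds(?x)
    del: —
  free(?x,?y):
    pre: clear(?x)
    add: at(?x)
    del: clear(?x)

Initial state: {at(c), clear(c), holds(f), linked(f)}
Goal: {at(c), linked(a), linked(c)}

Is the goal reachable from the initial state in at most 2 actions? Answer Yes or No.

No

1. step(a,f)  →  {at(c), clear(c), clear(f), holds(f), linked(a)}
2. tag(f)  →  {at(c), at(f), clear(c), clear(f), linked(a), linked(f)}
3. step(c,f)  →  {at(c), at(f), clear(c), clear(f), linked(a), linked(c)}
optimal plan length = 3; 3 > 2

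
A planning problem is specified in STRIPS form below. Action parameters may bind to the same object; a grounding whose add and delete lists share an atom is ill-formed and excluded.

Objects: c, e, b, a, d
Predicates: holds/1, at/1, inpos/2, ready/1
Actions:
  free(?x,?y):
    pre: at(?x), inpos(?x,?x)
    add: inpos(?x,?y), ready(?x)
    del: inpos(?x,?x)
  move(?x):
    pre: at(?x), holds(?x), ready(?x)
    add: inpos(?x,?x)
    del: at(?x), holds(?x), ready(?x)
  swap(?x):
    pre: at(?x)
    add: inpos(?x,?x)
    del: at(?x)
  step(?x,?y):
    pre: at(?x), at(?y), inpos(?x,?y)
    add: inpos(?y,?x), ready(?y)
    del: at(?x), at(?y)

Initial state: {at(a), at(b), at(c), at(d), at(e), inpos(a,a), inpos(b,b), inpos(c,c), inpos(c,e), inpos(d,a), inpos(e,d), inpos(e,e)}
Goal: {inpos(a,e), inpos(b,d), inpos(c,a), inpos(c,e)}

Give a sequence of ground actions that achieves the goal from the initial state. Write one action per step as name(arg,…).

free(c,a); free(b,d); free(a,e)

1. free(c,a)  →  {at(a), at(b), at(c), at(d), at(e), inpos(a,a), inpos(b,b), inpos(c,a), inpos(c,e), inpos(d,a), inpos(e,d), inpos(e,e), ready(c)}
2. free(b,d)  →  {at(a), at(b), at(c), at(d), at(e), inpos(a,a), inpos(b,d), inpos(c,a), inpos(c,e), inpos(d,a), inpos(e,d), inpos(e,e), ready(b), ready(c)}
3. free(a,e)  →  {at(a), at(b), at(c), at(d), at(e), inpos(a,e), inpos(b,d), inpos(c,a), inpos(c,e), inpos(d,a), inpos(e,d), inpos(e,e), ready(a), ready(b), ready(c)}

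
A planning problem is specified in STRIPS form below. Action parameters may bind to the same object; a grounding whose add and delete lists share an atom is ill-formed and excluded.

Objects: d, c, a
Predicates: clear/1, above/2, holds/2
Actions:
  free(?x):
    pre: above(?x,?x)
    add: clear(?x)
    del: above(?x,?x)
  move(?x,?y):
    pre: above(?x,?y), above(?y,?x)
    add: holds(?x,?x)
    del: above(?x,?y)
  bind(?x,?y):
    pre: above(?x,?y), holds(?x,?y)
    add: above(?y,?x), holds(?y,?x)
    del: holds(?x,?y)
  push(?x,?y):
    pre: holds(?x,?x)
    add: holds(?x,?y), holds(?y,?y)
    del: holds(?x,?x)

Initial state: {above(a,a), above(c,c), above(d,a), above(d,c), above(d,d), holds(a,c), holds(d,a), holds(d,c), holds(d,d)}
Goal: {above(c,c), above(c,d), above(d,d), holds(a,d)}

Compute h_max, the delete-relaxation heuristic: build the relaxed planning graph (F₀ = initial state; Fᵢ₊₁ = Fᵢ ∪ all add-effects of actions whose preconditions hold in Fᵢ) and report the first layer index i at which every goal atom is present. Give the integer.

F0 = init (9 atoms)
F1 = F0 ∪ {above(a,d), above(c,d), clear(a), clear(c), clear(d), holds(a,a), holds(a,d), holds(c,c), holds(c,d)}  (18 atoms)
goal ⊆ F1  ⇒  h_max = 1

1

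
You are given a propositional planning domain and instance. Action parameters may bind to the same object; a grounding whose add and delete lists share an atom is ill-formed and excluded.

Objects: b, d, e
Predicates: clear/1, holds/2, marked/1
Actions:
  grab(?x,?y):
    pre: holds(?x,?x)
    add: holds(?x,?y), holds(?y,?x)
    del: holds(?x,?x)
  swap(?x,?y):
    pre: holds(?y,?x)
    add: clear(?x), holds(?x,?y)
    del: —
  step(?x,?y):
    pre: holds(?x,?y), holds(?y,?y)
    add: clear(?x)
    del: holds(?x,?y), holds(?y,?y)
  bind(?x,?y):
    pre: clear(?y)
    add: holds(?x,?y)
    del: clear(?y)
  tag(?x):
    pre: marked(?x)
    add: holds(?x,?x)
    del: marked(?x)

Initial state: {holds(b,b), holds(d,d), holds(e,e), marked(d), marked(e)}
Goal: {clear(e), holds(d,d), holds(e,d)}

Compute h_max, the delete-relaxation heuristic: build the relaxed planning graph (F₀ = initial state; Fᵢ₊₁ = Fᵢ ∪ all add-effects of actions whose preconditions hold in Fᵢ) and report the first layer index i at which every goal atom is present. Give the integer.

1

F0 = init (5 atoms)
F1 = F0 ∪ {clear(b), clear(d), clear(e), holds(b,d), holds(b,e), holds(d,b), holds(d,e), holds(e,b), holds(e,d)}  (14 atoms)
goal ⊆ F1  ⇒  h_max = 1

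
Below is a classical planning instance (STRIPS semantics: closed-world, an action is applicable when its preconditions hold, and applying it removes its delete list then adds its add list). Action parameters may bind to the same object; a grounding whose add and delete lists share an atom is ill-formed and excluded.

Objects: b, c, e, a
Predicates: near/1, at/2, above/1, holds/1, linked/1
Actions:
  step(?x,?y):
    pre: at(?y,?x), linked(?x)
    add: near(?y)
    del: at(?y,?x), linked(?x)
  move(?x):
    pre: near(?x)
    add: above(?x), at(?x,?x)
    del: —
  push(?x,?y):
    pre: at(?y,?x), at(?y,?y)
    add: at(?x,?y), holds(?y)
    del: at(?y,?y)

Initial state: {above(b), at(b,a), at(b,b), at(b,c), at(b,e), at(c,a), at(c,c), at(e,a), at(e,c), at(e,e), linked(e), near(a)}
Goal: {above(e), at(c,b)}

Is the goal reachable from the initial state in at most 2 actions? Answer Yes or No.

No

1. step(e,e)  →  {above(b), at(b,a), at(b,b), at(b,c), at(b,e), at(c,a), at(c,c), at(e,a), at(e,c), near(a), near(e)}
2. move(e)  →  {above(b), above(e), at(b,a), at(b,b), at(b,c), at(b,e), at(c,a), at(c,c), at(e,a), at(e,c), at(e,e), near(a), near(e)}
3. push(c,b)  →  {above(b), above(e), at(b,a), at(b,c), at(b,e), at(c,a), at(c,b), at(c,c), at(e,a), at(e,c), at(e,e), holds(b), near(a), near(e)}
optimal plan length = 3; 3 > 2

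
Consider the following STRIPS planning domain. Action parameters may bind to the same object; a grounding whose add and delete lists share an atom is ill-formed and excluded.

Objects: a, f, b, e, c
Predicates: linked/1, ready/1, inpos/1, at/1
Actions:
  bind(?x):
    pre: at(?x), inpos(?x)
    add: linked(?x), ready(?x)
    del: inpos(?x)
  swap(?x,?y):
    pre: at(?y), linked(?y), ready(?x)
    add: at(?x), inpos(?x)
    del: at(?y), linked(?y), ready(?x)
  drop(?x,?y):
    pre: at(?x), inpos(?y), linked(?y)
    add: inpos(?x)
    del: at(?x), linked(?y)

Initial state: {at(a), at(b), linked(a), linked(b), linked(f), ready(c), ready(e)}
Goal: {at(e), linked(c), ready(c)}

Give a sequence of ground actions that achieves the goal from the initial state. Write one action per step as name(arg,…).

1. swap(e,a)  →  {at(b), at(e), inpos(e), linked(b), linked(f), ready(c)}
2. swap(c,b)  →  {at(c), at(e), inpos(c), inpos(e), linked(f)}
3. bind(c)  →  {at(c), at(e), inpos(e), linked(c), linked(f), ready(c)}

swap(e,a); swap(c,b); bind(c)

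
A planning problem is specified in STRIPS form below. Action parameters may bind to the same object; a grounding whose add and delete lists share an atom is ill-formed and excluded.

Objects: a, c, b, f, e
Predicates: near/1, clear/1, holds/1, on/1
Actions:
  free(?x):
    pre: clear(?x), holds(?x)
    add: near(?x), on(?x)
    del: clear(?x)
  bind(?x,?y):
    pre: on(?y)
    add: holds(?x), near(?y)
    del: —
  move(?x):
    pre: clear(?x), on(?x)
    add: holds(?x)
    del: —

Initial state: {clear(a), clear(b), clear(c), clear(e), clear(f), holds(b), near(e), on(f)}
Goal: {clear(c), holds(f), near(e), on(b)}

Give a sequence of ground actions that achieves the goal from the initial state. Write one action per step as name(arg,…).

1. free(b)  →  {clear(a), clear(c), clear(e), clear(f), holds(b), near(b), near(e), on(b), on(f)}
2. bind(f,b)  →  {clear(a), clear(c), clear(e), clear(f), holds(b), holds(f), near(b), near(e), on(b), on(f)}

free(b); bind(f,b)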